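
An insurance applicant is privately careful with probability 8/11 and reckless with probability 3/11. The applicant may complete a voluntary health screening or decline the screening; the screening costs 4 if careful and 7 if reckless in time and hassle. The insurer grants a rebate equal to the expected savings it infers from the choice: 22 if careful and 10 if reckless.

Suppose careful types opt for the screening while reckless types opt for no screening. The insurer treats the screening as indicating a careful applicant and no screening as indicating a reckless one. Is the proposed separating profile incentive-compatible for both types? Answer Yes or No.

Under these beliefs, the screening earns rebate 22 and no screening earns rebate 10.
careful: the screening nets 22 − 4 = 18; no screening nets 10. careful prefers the screening.
reckless: the screening nets 22 − 7 = 15; no screening nets 10. reckless would deviate to the screening.
reckless has a profitable deviation, so the profile is not an equilibrium.

No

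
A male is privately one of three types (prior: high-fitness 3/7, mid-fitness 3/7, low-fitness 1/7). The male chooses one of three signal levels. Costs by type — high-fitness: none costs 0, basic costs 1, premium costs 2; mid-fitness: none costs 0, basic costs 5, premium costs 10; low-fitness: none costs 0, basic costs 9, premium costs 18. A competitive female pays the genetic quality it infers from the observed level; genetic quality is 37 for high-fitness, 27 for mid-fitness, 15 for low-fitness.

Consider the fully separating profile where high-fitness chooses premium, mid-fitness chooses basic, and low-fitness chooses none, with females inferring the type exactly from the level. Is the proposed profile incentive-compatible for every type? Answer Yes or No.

Separating mating payoffs: premium → 37, basic → 27, none → 15.
high-fitness (assigned premium): none: 15 − 0 = 15; basic: 27 − 1 = 26; premium: 37 − 2 = 35. high-fitness stays.
mid-fitness (assigned basic): none: 15 − 0 = 15; basic: 27 − 5 = 22; premium: 37 − 10 = 27. mid-fitness prefers premium.
low-fitness (assigned none): none: 15 − 0 = 15; basic: 27 − 9 = 18; premium: 37 − 18 = 19. low-fitness prefers premium.
At least one type deviates; the separating profile fails.

No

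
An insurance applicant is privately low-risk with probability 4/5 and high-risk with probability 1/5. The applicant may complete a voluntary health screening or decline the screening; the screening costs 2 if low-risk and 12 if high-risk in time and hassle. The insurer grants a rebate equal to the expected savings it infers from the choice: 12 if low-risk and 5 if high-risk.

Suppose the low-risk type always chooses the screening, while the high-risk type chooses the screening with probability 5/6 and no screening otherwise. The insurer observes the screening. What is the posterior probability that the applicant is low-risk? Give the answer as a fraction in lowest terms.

24/29

P(the screening) = (4/5)·1 + (1/5)·(5/6) = 29/30.
By Bayes' rule, P(low-risk | the screening) = (4/5) / (29/30) = 24/29.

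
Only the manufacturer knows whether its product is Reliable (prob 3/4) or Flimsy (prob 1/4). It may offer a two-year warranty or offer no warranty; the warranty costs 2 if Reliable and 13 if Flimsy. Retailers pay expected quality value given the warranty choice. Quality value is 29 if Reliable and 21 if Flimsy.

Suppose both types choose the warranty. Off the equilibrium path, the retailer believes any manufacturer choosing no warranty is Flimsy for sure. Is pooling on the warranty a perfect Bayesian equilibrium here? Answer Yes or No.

On path, the retailer holds the prior and pays 3/4·29 + 1/4·21 = 27. Off path (no warranty), believing Flimsy, it pays 21.
Reliable: the warranty nets 27 − 2 = 25; no warranty nets 21. Reliable stays.
Flimsy: the warranty nets 27 − 13 = 14; no warranty nets 21. Flimsy would deviate.
A type deviates, so pooling fails.

No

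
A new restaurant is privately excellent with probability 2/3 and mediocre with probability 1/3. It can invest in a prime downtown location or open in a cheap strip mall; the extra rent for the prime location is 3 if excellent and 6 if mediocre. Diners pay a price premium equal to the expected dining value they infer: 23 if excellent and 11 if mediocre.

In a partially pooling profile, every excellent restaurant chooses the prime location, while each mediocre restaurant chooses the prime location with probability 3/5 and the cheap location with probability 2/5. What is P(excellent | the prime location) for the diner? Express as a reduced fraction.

10/13

P(the prime location) = (2/3)·1 + (1/3)·(3/5) = 13/15.
By Bayes' rule, P(excellent | the prime location) = (2/3) / (13/15) = 10/13.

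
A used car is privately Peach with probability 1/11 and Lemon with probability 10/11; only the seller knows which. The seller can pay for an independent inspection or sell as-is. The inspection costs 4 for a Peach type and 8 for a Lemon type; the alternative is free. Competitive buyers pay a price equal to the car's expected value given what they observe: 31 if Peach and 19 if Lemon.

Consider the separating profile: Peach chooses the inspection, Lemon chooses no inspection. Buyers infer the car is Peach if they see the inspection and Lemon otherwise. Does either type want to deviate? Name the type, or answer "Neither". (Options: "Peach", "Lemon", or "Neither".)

Lemon

The inspection pays 31; no inspection pays 19.
Peach: assigned the inspection, nets 31 − 4 = 27; deviating to no inspection nets 19.
Lemon: assigned no inspection, nets 19; deviating to the inspection nets 31 − 8 = 23.
The Lemon type gains 4 by deviating.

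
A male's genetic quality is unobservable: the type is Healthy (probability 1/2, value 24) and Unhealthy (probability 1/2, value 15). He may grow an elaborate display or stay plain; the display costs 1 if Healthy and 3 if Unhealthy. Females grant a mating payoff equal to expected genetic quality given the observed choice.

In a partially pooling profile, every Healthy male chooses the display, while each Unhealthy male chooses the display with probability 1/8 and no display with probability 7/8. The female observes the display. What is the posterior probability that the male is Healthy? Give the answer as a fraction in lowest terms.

8/9

P(the display) = (1/2)·1 + (1/2)·(1/8) = 9/16.
By Bayes' rule, P(Healthy | the display) = (1/2) / (9/16) = 8/9.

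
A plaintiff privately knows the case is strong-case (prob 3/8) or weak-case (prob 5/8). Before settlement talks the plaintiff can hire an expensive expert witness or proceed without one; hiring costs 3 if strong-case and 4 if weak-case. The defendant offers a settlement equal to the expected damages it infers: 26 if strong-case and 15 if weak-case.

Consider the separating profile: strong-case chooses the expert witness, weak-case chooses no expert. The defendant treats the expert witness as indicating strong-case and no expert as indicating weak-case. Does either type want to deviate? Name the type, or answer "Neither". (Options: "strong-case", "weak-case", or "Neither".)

The expert witness pays 26; no expert pays 15.
strong-case: assigned the expert witness, nets 26 − 3 = 23; deviating to no expert nets 15.
weak-case: assigned no expert, nets 15; deviating to the expert witness nets 26 − 4 = 22.
The weak-case type gains 7 by deviating.

weak-case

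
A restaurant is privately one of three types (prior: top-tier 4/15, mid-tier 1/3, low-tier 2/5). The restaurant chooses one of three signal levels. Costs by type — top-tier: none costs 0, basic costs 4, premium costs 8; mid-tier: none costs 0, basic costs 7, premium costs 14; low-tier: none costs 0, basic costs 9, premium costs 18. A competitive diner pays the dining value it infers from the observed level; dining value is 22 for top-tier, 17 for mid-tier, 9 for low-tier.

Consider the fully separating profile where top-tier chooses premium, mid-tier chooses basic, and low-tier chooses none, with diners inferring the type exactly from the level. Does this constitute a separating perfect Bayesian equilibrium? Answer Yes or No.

Yes

Separating price premiums: premium → 22, basic → 17, none → 9.
top-tier (assigned premium): none: 9 − 0 = 9; basic: 17 − 4 = 13; premium: 22 − 8 = 14. top-tier stays.
mid-tier (assigned basic): none: 9 − 0 = 9; basic: 17 − 7 = 10; premium: 22 − 14 = 8. mid-tier stays.
low-tier (assigned none): none: 9 − 0 = 9; basic: 17 − 9 = 8; premium: 22 − 18 = 4. low-tier stays.
Every type prefers its assigned level; separation holds.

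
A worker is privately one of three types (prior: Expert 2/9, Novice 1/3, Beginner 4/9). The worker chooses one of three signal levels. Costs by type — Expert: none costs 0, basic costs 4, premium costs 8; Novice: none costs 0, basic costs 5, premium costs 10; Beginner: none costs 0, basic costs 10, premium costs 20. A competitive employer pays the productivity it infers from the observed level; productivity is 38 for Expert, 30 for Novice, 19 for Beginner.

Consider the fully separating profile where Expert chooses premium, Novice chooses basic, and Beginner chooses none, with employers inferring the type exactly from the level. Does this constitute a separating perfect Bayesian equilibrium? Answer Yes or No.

Separating wages: premium → 38, basic → 30, none → 19.
Expert (assigned premium): none: 19 − 0 = 19; basic: 30 − 4 = 26; premium: 38 − 8 = 30. Expert stays.
Novice (assigned basic): none: 19 − 0 = 19; basic: 30 − 5 = 25; premium: 38 − 10 = 28. Novice prefers premium.
Beginner (assigned none): none: 19 − 0 = 19; basic: 30 − 10 = 20; premium: 38 − 20 = 18. Beginner prefers basic.
At least one type deviates; the separating profile fails.

No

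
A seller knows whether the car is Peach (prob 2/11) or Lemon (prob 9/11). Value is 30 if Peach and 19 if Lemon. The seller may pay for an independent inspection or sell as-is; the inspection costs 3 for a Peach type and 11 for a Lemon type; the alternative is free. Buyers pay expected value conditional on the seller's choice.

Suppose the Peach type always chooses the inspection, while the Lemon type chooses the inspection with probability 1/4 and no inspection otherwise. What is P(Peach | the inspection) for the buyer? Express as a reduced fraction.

P(the inspection) = (2/11)·1 + (9/11)·(1/4) = 17/44.
By Bayes' rule, P(Peach | the inspection) = (2/11) / (17/44) = 8/17.

8/17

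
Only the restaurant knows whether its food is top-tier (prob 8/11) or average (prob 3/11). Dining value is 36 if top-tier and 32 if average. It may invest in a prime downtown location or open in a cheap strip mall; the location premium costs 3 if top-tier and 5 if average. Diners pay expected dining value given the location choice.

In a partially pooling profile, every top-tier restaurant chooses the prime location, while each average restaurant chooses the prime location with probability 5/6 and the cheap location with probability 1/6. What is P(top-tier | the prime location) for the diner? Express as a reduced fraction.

P(the prime location) = (8/11)·1 + (3/11)·(5/6) = 21/22.
By Bayes' rule, P(top-tier | the prime location) = (8/11) / (21/22) = 16/21.

16/21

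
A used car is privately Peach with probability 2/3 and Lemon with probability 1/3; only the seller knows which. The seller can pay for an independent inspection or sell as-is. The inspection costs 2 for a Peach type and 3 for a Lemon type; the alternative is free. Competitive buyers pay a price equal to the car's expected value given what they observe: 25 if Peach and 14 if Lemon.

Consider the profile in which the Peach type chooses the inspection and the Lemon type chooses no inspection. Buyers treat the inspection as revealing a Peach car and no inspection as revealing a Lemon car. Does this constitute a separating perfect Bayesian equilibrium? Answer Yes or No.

No

Under these beliefs, the inspection earns price 25 and no inspection earns price 14.
Peach: the inspection nets 25 − 2 = 23; no inspection nets 14. Peach prefers the inspection.
Lemon: the inspection nets 25 − 3 = 22; no inspection nets 14. Lemon would deviate to the inspection.
Lemon has a profitable deviation, so the profile is not an equilibrium.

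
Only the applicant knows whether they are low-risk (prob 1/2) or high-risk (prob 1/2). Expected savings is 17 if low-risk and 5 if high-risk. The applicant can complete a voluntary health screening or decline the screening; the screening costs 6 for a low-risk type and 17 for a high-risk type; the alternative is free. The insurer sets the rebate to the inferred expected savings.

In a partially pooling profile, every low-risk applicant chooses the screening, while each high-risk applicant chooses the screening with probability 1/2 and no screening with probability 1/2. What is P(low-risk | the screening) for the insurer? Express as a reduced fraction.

2/3

P(the screening) = (1/2)·1 + (1/2)·(1/2) = 3/4.
By Bayes' rule, P(low-risk | the screening) = (1/2) / (3/4) = 2/3.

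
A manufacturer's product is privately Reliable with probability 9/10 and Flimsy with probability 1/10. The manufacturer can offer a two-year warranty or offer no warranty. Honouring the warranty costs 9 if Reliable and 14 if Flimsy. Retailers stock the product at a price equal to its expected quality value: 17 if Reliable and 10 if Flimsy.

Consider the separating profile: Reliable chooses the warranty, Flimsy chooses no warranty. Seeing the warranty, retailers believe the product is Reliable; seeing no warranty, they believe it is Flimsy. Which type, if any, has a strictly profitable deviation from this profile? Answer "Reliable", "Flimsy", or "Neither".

Reliable

The warranty pays 17; no warranty pays 10.
Reliable: assigned the warranty, nets 17 − 9 = 8; deviating to no warranty nets 10.
Flimsy: assigned no warranty, nets 10; deviating to the warranty nets 17 − 14 = 3.
The Reliable type gains 2 by deviating.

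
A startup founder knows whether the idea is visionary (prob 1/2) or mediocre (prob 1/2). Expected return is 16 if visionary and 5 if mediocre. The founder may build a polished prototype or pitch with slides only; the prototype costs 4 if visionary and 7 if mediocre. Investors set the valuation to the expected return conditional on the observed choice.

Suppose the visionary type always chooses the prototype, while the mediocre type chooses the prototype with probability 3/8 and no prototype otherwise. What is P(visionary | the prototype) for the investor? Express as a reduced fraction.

8/11

P(the prototype) = (1/2)·1 + (1/2)·(3/8) = 11/16.
By Bayes' rule, P(visionary | the prototype) = (1/2) / (11/16) = 8/11.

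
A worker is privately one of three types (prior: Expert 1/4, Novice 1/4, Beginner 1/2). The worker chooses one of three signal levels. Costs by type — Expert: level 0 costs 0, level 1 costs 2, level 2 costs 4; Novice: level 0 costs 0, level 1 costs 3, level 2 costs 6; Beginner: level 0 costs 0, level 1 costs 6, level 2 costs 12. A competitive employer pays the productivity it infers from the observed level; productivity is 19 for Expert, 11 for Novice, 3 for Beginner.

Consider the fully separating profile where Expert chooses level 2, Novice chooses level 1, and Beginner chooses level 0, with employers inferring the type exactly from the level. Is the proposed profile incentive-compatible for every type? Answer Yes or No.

No

Separating wages: level 2 → 19, level 1 → 11, level 0 → 3.
Expert (assigned level 2): level 0: 3 − 0 = 3; level 1: 11 − 2 = 9; level 2: 19 − 4 = 15. Expert stays.
Novice (assigned level 1): level 0: 3 − 0 = 3; level 1: 11 − 3 = 8; level 2: 19 − 6 = 13. Novice prefers level 2.
Beginner (assigned level 0): level 0: 3 − 0 = 3; level 1: 11 − 6 = 5; level 2: 19 − 12 = 7. Beginner prefers level 2.
At least one type deviates; the separating profile fails.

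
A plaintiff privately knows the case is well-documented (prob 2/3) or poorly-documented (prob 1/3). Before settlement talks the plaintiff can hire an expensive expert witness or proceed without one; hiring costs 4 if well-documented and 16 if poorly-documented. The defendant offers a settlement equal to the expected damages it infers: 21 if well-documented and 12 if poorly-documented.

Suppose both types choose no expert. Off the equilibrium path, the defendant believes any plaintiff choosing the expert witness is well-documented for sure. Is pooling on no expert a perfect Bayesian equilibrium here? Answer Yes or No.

On path, the defendant holds the prior and pays 2/3·21 + 1/3·12 = 18. Off path (the expert witness), believing well-documented, it pays 21.
well-documented: no expert nets 18; the expert witness nets 21 − 4 = 17. well-documented stays.
poorly-documented: no expert nets 18; the expert witness nets 21 − 16 = 5. poorly-documented stays.
No type deviates, so pooling is sustained.

Yes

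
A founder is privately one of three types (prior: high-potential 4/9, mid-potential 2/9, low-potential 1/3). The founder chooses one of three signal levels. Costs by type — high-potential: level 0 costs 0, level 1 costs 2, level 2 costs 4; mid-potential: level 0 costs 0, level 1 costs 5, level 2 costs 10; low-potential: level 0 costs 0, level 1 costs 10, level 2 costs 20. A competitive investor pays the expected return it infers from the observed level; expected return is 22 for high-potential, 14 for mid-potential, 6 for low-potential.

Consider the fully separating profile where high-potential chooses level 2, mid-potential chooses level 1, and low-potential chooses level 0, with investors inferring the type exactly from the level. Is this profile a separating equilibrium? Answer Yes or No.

No

Separating valuations: level 2 → 22, level 1 → 14, level 0 → 6.
high-potential (assigned level 2): level 0: 6 − 0 = 6; level 1: 14 − 2 = 12; level 2: 22 − 4 = 18. high-potential stays.
mid-potential (assigned level 1): level 0: 6 − 0 = 6; level 1: 14 − 5 = 9; level 2: 22 − 10 = 12. mid-potential prefers level 2.
low-potential (assigned level 0): level 0: 6 − 0 = 6; level 1: 14 − 10 = 4; level 2: 22 − 20 = 2. low-potential stays.
At least one type deviates; the separating profile fails.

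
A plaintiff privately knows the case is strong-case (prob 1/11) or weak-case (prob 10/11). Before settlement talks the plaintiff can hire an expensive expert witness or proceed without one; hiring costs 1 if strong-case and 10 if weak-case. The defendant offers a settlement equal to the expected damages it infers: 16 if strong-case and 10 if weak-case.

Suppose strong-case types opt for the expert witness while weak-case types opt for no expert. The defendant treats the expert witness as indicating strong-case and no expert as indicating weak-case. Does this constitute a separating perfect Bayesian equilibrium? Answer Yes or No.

Yes

Under these beliefs, the expert witness earns settlement 16 and no expert earns settlement 10.
strong-case: the expert witness nets 16 − 1 = 15; no expert nets 10. strong-case prefers the expert witness.
weak-case: the expert witness nets 16 − 10 = 6; no expert nets 10. weak-case prefers no expert.
Neither type deviates, so the separating profile is an equilibrium.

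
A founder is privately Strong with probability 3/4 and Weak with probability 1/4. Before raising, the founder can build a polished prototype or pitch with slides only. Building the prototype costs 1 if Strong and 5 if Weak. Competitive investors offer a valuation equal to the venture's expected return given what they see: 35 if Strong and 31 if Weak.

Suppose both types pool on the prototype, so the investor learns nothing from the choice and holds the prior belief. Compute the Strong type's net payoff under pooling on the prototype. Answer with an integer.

33

Pooled valuation = 3/4·35 + 1/4·31 = 34.
Strong pays cost 1 for the prototype, so net payoff = 34 − 1 = 33.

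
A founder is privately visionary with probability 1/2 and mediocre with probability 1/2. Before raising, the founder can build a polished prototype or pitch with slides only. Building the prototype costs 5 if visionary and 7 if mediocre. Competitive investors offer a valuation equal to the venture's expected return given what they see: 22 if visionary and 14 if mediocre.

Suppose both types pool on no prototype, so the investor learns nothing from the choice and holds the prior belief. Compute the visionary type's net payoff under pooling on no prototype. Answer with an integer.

18

Pooled valuation = 1/2·22 + 1/2·14 = 18.
visionary pays no cost for no prototype, so net payoff = 18.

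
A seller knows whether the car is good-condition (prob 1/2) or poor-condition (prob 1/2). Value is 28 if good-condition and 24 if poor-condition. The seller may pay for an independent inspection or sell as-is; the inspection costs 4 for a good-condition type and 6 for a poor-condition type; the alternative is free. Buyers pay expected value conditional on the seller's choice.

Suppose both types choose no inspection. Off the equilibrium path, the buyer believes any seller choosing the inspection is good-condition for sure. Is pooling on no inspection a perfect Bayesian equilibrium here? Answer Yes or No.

Yes

On path, the buyer holds the prior and pays 1/2·28 + 1/2·24 = 26. Off path (the inspection), believing good-condition, it pays 28.
good-condition: no inspection nets 26; the inspection nets 28 − 4 = 24. good-condition stays.
poor-condition: no inspection nets 26; the inspection nets 28 − 6 = 22. poor-condition stays.
No type deviates, so pooling is sustained.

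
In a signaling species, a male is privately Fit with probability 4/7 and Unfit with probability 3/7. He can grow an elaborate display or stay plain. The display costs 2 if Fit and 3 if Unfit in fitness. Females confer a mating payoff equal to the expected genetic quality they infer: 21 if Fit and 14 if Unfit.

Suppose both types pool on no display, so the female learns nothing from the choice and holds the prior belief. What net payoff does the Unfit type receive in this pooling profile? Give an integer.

18

Pooled mating payoff = 4/7·21 + 3/7·14 = 18.
Unfit pays no cost for no display, so net payoff = 18.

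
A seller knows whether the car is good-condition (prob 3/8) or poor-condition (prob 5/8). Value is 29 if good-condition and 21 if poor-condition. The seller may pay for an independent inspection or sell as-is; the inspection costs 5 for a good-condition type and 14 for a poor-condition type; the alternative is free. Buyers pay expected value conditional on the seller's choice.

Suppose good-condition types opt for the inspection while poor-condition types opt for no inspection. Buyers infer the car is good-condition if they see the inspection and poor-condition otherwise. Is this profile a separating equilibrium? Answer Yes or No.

Under these beliefs, the inspection earns price 29 and no inspection earns price 21.
good-condition: the inspection nets 29 − 5 = 24; no inspection nets 21. good-condition prefers the inspection.
poor-condition: the inspection nets 29 − 14 = 15; no inspection nets 21. poor-condition prefers no inspection.
Neither type deviates, so the separating profile is an equilibrium.

Yes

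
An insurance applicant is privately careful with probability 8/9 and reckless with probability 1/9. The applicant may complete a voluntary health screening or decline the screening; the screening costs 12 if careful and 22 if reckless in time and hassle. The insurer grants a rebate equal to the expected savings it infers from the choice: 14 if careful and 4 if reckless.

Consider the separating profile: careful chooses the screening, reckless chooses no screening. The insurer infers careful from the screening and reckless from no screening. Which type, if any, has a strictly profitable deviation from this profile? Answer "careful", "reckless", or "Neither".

careful

The screening pays 14; no screening pays 4.
careful: assigned the screening, nets 14 − 12 = 2; deviating to no screening nets 4.
reckless: assigned no screening, nets 4; deviating to the screening nets 14 − 22 = -8.
The careful type gains 2 by deviating.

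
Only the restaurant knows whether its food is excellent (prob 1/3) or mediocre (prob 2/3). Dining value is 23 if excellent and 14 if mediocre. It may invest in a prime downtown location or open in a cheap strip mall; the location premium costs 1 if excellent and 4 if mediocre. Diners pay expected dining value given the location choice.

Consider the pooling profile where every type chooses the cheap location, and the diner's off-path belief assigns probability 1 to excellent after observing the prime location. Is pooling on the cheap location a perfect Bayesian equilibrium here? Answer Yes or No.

No

On path, the diner holds the prior and pays 1/3·23 + 2/3·14 = 17. Off path (the prime location), believing excellent, it pays 23.
excellent: the cheap location nets 17; the prime location nets 23 − 1 = 22. excellent would deviate.
mediocre: the cheap location nets 17; the prime location nets 23 − 4 = 19. mediocre would deviate.
A type deviates, so pooling fails.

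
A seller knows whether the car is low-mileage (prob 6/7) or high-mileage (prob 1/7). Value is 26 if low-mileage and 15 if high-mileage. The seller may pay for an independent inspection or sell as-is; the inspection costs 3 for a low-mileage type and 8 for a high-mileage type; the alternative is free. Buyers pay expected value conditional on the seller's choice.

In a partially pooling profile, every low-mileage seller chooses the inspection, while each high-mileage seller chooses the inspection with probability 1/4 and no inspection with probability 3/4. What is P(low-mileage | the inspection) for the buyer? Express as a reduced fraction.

P(the inspection) = (6/7)·1 + (1/7)·(1/4) = 25/28.
By Bayes' rule, P(low-mileage | the inspection) = (6/7) / (25/28) = 24/25.

24/25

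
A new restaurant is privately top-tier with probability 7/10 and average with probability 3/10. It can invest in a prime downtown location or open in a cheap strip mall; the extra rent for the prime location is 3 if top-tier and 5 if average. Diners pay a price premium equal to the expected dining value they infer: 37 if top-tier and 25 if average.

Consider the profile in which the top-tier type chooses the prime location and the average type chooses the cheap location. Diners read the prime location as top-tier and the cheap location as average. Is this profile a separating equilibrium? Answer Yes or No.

Under these beliefs, the prime location earns price premium 37 and the cheap location earns price premium 25.
top-tier: the prime location nets 37 − 3 = 34; the cheap location nets 25. top-tier prefers the prime location.
average: the prime location nets 37 − 5 = 32; the cheap location nets 25. average would deviate to the prime location.
average has a profitable deviation, so the profile is not an equilibrium.

No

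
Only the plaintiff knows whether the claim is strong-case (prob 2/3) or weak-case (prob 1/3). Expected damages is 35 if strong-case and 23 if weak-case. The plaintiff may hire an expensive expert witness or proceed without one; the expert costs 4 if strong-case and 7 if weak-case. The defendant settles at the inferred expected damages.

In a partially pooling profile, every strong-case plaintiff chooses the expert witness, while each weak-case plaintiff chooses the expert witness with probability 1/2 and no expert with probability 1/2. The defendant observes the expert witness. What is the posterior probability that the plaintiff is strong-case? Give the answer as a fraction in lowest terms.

4/5

P(the expert witness) = (2/3)·1 + (1/3)·(1/2) = 5/6.
By Bayes' rule, P(strong-case | the expert witness) = (2/3) / (5/6) = 4/5.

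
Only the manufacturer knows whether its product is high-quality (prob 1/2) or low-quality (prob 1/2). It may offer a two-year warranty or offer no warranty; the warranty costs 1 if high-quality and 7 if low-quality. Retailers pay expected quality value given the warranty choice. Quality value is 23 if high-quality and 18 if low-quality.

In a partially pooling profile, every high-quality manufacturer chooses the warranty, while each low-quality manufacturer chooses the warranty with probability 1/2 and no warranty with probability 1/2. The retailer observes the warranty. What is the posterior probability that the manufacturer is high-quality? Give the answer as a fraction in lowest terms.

2/3

P(the warranty) = (1/2)·1 + (1/2)·(1/2) = 3/4.
By Bayes' rule, P(high-quality | the warranty) = (1/2) / (3/4) = 2/3.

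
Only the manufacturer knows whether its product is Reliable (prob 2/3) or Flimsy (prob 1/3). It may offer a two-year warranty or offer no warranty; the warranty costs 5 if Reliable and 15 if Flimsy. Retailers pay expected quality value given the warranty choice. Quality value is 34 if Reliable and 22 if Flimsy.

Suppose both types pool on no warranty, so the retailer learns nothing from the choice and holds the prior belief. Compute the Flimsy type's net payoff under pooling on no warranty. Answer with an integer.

30

Pooled price = 2/3·34 + 1/3·22 = 30.
Flimsy pays no cost for no warranty, so net payoff = 30.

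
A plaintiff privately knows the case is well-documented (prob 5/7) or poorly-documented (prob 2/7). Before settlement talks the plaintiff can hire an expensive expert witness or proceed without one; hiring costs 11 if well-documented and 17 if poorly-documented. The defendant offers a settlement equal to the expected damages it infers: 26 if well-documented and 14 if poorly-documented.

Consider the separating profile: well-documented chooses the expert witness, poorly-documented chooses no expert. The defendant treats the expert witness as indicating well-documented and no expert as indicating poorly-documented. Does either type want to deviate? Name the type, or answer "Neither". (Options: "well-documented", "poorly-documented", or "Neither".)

Neither

The expert witness pays 26; no expert pays 14.
well-documented: assigned the expert witness, nets 26 − 11 = 15; deviating to no expert nets 14.
poorly-documented: assigned no expert, nets 14; deviating to the expert witness nets 26 − 17 = 9.
Both types strictly prefer their assigned action; no profitable deviation.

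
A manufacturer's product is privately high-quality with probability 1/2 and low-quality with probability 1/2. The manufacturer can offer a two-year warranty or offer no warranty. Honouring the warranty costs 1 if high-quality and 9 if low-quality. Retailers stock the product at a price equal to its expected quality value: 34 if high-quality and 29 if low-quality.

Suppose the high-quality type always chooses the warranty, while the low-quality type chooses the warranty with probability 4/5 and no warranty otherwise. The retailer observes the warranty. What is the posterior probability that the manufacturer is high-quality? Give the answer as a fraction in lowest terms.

5/9

P(the warranty) = (1/2)·1 + (1/2)·(4/5) = 9/10.
By Bayes' rule, P(high-quality | the warranty) = (1/2) / (9/10) = 5/9.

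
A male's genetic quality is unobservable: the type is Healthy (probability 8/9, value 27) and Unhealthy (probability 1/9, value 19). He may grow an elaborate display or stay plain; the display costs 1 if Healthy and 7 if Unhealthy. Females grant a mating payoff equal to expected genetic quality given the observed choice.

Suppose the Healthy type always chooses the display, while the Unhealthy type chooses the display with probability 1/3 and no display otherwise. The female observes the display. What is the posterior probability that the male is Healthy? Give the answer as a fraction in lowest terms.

P(the display) = (8/9)·1 + (1/9)·(1/3) = 25/27.
By Bayes' rule, P(Healthy | the display) = (8/9) / (25/27) = 24/25.

24/25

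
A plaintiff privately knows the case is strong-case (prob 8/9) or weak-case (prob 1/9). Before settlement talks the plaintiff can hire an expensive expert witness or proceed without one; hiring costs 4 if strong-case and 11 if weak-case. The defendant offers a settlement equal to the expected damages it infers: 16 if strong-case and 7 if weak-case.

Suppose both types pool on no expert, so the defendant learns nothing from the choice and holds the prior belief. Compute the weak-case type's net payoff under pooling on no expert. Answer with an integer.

15

Pooled settlement = 8/9·16 + 1/9·7 = 15.
weak-case pays no cost for no expert, so net payoff = 15.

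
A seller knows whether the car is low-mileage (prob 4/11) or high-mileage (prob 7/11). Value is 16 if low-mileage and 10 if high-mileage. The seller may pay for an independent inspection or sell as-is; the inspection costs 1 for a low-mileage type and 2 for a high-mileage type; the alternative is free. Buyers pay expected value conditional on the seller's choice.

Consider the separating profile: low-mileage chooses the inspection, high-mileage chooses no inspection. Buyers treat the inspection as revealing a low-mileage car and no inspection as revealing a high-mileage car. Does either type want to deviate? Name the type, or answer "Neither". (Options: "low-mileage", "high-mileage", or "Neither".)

The inspection pays 16; no inspection pays 10.
low-mileage: assigned the inspection, nets 16 − 1 = 15; deviating to no inspection nets 10.
high-mileage: assigned no inspection, nets 10; deviating to the inspection nets 16 − 2 = 14.
The high-mileage type gains 4 by deviating.

high-mileage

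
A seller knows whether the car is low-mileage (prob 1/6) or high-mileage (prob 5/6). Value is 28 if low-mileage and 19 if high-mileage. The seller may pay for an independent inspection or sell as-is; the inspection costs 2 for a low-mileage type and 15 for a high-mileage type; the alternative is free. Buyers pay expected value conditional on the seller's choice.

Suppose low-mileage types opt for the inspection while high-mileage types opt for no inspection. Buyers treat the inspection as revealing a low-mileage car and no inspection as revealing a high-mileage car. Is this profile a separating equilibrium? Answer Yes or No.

Yes

Under these beliefs, the inspection earns price 28 and no inspection earns price 19.
low-mileage: the inspection nets 28 − 2 = 26; no inspection nets 19. low-mileage prefers the inspection.
high-mileage: the inspection nets 28 − 15 = 13; no inspection nets 19. high-mileage prefers no inspection.
Neither type deviates, so the separating profile is an equilibrium.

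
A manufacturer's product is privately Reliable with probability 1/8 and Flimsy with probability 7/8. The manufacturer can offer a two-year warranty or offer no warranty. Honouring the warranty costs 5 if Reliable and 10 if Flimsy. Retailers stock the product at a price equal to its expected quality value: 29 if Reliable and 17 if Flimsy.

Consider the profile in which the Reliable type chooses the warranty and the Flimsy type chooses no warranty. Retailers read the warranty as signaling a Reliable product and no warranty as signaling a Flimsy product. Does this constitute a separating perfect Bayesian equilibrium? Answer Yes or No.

Under these beliefs, the warranty earns price 29 and no warranty earns price 17.
Reliable: the warranty nets 29 − 5 = 24; no warranty nets 17. Reliable prefers the warranty.
Flimsy: the warranty nets 29 − 10 = 19; no warranty nets 17. Flimsy would deviate to the warranty.
Flimsy has a profitable deviation, so the profile is not an equilibrium.

No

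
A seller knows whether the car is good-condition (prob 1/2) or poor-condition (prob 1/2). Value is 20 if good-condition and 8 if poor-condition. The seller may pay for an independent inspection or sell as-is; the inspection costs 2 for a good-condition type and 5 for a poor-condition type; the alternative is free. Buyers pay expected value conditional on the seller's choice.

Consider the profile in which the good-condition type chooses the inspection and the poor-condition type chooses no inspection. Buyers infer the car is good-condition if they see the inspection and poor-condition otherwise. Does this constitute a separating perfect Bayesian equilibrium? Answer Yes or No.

Under these beliefs, the inspection earns price 20 and no inspection earns price 8.
good-condition: the inspection nets 20 − 2 = 18; no inspection nets 8. good-condition prefers the inspection.
poor-condition: the inspection nets 20 − 5 = 15; no inspection nets 8. poor-condition would deviate to the inspection.
poor-condition has a profitable deviation, so the profile is not an equilibrium.

No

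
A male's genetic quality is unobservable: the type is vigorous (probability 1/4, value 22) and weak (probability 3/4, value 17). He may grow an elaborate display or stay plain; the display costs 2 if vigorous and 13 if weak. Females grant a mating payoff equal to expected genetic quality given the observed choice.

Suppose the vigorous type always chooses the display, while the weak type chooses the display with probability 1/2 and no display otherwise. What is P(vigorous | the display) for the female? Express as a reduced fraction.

P(the display) = (1/4)·1 + (3/4)·(1/2) = 5/8.
By Bayes' rule, P(vigorous | the display) = (1/4) / (5/8) = 2/5.

2/5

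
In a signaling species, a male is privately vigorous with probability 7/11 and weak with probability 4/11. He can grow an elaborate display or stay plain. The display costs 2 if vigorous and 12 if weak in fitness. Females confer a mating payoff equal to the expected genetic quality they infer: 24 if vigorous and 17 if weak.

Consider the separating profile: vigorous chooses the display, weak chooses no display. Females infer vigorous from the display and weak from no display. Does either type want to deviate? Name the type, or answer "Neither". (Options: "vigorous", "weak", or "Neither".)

The display pays 24; no display pays 17.
vigorous: assigned the display, nets 24 − 2 = 22; deviating to no display nets 17.
weak: assigned no display, nets 17; deviating to the display nets 24 − 12 = 12.
Both types strictly prefer their assigned action; no profitable deviation.

Neither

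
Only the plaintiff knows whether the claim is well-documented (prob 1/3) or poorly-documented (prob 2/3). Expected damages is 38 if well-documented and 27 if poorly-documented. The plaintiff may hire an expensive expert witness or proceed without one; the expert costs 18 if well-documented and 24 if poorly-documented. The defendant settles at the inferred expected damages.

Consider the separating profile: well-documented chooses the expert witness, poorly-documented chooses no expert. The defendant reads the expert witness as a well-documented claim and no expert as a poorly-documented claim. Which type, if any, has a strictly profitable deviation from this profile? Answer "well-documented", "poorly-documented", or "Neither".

The expert witness pays 38; no expert pays 27.
well-documented: assigned the expert witness, nets 38 − 18 = 20; deviating to no expert nets 27.
poorly-documented: assigned no expert, nets 27; deviating to the expert witness nets 38 − 24 = 14.
The well-documented type gains 7 by deviating.

well-documented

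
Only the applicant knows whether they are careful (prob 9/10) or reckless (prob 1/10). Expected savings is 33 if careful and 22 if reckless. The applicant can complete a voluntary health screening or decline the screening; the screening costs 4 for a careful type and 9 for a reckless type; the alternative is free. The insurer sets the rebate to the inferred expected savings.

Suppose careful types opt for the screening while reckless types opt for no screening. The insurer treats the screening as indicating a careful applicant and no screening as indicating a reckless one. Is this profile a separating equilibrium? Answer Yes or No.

No

Under these beliefs, the screening earns rebate 33 and no screening earns rebate 22.
careful: the screening nets 33 − 4 = 29; no screening nets 22. careful prefers the screening.
reckless: the screening nets 33 − 9 = 24; no screening nets 22. reckless would deviate to the screening.
reckless has a profitable deviation, so the profile is not an equilibrium.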